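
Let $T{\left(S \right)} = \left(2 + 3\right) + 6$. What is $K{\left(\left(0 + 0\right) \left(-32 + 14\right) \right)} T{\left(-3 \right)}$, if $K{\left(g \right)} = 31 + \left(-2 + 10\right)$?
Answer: $429$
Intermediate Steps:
$T{\left(S \right)} = 11$ ($T{\left(S \right)} = 5 + 6 = 11$)
$K{\left(g \right)} = 39$ ($K{\left(g \right)} = 31 + 8 = 39$)
$K{\left(\left(0 + 0\right) \left(-32 + 14\right) \right)} T{\left(-3 \right)} = 39 \cdot 11 = 429$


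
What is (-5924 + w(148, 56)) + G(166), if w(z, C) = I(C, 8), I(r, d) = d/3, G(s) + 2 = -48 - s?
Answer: -18412/3 ≈ -6137.3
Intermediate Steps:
G(s) = -50 - s (G(s) = -2 + (-48 - s) = -50 - s)
I(r, d) = d/3 (I(r, d) = d*(1/3) = d/3)
w(z, C) = 8/3 (w(z, C) = (1/3)*8 = 8/3)
(-5924 + w(148, 56)) + G(166) = (-5924 + 8/3) + (-50 - 1*166) = -17764/3 + (-50 - 166) = -17764/3 - 216 = -18412/3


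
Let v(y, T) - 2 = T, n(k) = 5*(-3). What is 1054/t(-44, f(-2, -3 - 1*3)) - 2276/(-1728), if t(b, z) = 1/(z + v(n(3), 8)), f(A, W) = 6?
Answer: 7285817/432 ≈ 16865.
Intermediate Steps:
n(k) = -15
v(y, T) = 2 + T
t(b, z) = 1/(10 + z) (t(b, z) = 1/(z + (2 + 8)) = 1/(z + 10) = 1/(10 + z))
1054/t(-44, f(-2, -3 - 1*3)) - 2276/(-1728) = 1054/(1/(10 + 6)) - 2276/(-1728) = 1054/(1/16) - 2276*(-1/1728) = 1054/(1/16) + 569/432 = 1054*16 + 569/432 = 16864 + 569/432 = 7285817/432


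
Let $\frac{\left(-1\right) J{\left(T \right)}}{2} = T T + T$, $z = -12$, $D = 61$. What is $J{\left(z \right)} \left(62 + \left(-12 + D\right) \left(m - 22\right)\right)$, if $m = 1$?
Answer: $255288$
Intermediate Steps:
$J{\left(T \right)} = - 2 T - 2 T^{2}$ ($J{\left(T \right)} = - 2 \left(T T + T\right) = - 2 \left(T^{2} + T\right) = - 2 \left(T + T^{2}\right) = - 2 T - 2 T^{2}$)
$J{\left(z \right)} \left(62 + \left(-12 + D\right) \left(m - 22\right)\right) = \left(-2\right) \left(-12\right) \left(1 - 12\right) \left(62 + \left(-12 + 61\right) \left(1 - 22\right)\right) = \left(-2\right) \left(-12\right) \left(-11\right) \left(62 + 49 \left(-21\right)\right) = - 264 \left(62 - 1029\right) = \left(-264\right) \left(-967\right) = 255288$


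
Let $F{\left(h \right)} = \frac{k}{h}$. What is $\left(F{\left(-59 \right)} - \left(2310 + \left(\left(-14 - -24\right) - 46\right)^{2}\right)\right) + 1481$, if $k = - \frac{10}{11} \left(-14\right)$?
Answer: $- \frac{1379265}{649} \approx -2125.2$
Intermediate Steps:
$k = \frac{140}{11}$ ($k = \left(-10\right) \frac{1}{11} \left(-14\right) = \left(- \frac{10}{11}\right) \left(-14\right) = \frac{140}{11} \approx 12.727$)
$F{\left(h \right)} = \frac{140}{11 h}$
$\left(F{\left(-59 \right)} - \left(2310 + \left(\left(-14 - -24\right) - 46\right)^{2}\right)\right) + 1481 = \left(\frac{140}{11 \left(-59\right)} - \left(2310 + \left(\left(-14 - -24\right) - 46\right)^{2}\right)\right) + 1481 = \left(\frac{140}{11} \left(- \frac{1}{59}\right) - \left(2310 + \left(\left(-14 + 24\right) - 46\right)^{2}\right)\right) + 1481 = \left(- \frac{140}{649} - \left(2310 + \left(10 - 46\right)^{2}\right)\right) + 1481 = \left(- \frac{140}{649} - 3606\right) + 1481 = - \frac{2340434}{649} + 1481 = - \frac{1379265}{649}$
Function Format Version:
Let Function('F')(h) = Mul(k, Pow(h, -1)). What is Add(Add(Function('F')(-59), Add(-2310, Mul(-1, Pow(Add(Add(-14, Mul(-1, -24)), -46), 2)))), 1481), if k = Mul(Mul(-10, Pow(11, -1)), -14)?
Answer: Rational(-1379265, 649) ≈ -2125.2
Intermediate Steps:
k = Rational(140, 11) (k = Mul(Mul(-10, Rational(1, 11)), -14) = Mul(Rational(-10, 11), -14) = Rational(140, 11) ≈ 12.727)
Function('F')(h) = Mul(Rational(140, 11), Pow(h, -1))
Add(Add(Function('F')(-59), Add(-2310, Mul(-1, Pow(Add(Add(-14, Mul(-1, -24)), -46), 2)))), 1481) = Add(Add(Mul(Rational(140, 11), Pow(-59, -1)), Add(-2310, Mul(-1, Pow(Add(Add(-14, Mul(-1, -24)), -46), 2)))), 1481) = Add(Add(Mul(Rational(140, 11), Rational(-1, 59)), Add(-2310, Mul(-1, Pow(Add(Add(-14, 24), -46), 2)))), 1481) = Add(Add(Rational(-140, 649), Add(-2310, Mul(-1, Pow(Add(10, -46), 2)))), 1481) = Add(Add(Rational(-140, 649), Add(-2310, Mul(-1, Pow(-36, 2)))), 1481) = Add(Add(Rational(-140, 649), Add(-2310, Mul(-1, 1296))), 1481) = Add(Add(Rational(-140, 649), Add(-2310, -1296)), 1481) = Add(Add(Rational(-140, 649), -3606), 1481) = Add(Rational(-2340434, 649), 1481) = Rational(-1379265, 649)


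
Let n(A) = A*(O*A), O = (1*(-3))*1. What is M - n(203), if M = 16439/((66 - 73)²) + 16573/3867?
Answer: 23489596531/189483 ≈ 1.2397e+5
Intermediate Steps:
O = -3 (O = -3*1 = -3)
n(A) = -3*A² (n(A) = A*(-3*A) = -3*A²)
M = 64381690/189483 (M = 16439/((-7)²) + 16573*(1/3867) = 16439/49 + 16573/3867 = 64381690/189483 ≈ 339.78)
M - n(203) = 64381690/189483 - (-3)*203² = 64381690/189483 - (-3)*41209 = 64381690/189483 - 1*(-123627) = 64381690/189483 + 123627 = 23489596531/189483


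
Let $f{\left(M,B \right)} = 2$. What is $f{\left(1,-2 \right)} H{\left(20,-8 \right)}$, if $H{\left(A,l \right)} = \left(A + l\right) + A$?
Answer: $64$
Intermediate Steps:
$H{\left(A,l \right)} = l + 2 A$
$f{\left(1,-2 \right)} H{\left(20,-8 \right)} = 2 \left(-8 + 2 \cdot 20\right) = 2 \left(-8 + 40\right) = 2 \cdot 32 = 64$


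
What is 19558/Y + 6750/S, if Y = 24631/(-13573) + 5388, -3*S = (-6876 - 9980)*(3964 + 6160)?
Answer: 2059199676999043/567075803991536 ≈ 3.6313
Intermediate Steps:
S = 170650144/3 (S = -(-6876 - 9980)*(3964 + 6160)/3 = -(-16856)*10124/3 = -⅓*(-170650144) = 170650144/3 ≈ 5.6883e+7)
Y = 73106693/13573 (Y = 24631*(-1/13573) + 5388 = -24631/13573 + 5388 = 73106693/13573 ≈ 5386.2)
19558/Y + 6750/S = 19558/(73106693/13573) + 6750/(170650144/3) = 19558*(13573/73106693) + 6750*(3/170650144) = 24132794/6646063 + 10125/85325072 = 2059199676999043/567075803991536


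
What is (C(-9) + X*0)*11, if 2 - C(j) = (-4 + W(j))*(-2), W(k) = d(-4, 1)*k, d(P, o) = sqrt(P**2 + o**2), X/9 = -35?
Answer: -66 - 198*sqrt(17) ≈ -882.38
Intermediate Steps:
X = -315 (X = 9*(-35) = -315)
W(k) = k*sqrt(17) (W(k) = sqrt((-4)**2 + 1**2)*k = sqrt(16 + 1)*k = sqrt(17)*k = k*sqrt(17))
C(j) = -6 + 2*j*sqrt(17) (C(j) = 2 - (-4 + j*sqrt(17))*(-2) = 2 - (8 - 2*j*sqrt(17)) = 2 + (-8 + 2*j*sqrt(17)) = -6 + 2*j*sqrt(17))
(C(-9) + X*0)*11 = ((-6 + 2*(-9)*sqrt(17)) - 315*0)*11 = ((-6 - 18*sqrt(17)) + 0)*11 = (-6 - 18*sqrt(17))*11 = -66 - 198*sqrt(17)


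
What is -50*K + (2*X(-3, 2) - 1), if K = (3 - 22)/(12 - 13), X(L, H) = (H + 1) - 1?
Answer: -947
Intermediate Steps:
X(L, H) = H (X(L, H) = (1 + H) - 1 = H)
K = 19 (K = -19/(-1) = -19*(-1) = 19)
-50*K + (2*X(-3, 2) - 1) = -50*19 + (2*2 - 1) = -950 + (4 - 1) = -950 + 3 = -947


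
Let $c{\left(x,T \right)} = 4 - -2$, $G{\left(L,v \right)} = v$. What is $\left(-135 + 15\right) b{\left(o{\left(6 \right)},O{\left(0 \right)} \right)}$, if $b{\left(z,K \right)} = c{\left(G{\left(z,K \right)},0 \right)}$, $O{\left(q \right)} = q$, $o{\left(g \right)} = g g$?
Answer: $-720$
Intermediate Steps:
$o{\left(g \right)} = g^{2}$
$c{\left(x,T \right)} = 6$ ($c{\left(x,T \right)} = 4 + 2 = 6$)
$b{\left(z,K \right)} = 6$
$\left(-135 + 15\right) b{\left(o{\left(6 \right)},O{\left(0 \right)} \right)} = \left(-135 + 15\right) 6 = \left(-120\right) 6 = -720$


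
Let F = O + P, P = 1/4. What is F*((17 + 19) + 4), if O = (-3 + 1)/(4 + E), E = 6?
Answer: 2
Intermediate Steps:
P = ¼ ≈ 0.25000
O = -⅕ (O = (-3 + 1)/(4 + 6) = -2/10 = -2*⅒ = -⅕ ≈ -0.20000)
F = 1/20 (F = -⅕ + ¼ = 1/20 ≈ 0.050000)
F*((17 + 19) + 4) = ((17 + 19) + 4)/20 = (36 + 4)/20 = (1/20)*40 = 2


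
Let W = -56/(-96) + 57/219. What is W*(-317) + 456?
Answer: 165193/876 ≈ 188.58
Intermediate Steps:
W = 739/876 (W = -56*(-1/96) + 57*(1/219) = 7/12 + 19/73 = 739/876 ≈ 0.84361)
W*(-317) + 456 = (739/876)*(-317) + 456 = -234263/876 + 456 = 165193/876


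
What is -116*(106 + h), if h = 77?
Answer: -21228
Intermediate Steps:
-116*(106 + h) = -116*(106 + 77) = -116*183 = -21228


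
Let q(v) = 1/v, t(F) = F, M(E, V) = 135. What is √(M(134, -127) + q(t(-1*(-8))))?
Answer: √2162/4 ≈ 11.624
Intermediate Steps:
√(M(134, -127) + q(t(-1*(-8)))) = √(135 + 1/(-1*(-8))) = √(135 + 1/8) = √(135 + ⅛) = √(1081/8) = √2162/4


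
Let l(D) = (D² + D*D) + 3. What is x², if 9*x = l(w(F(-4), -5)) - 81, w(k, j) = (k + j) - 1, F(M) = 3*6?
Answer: 4900/9 ≈ 544.44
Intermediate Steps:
F(M) = 18
w(k, j) = -1 + j + k (w(k, j) = (j + k) - 1 = -1 + j + k)
l(D) = 3 + 2*D² (l(D) = (D² + D²) + 3 = 2*D² + 3 = 3 + 2*D²)
x = 70/3 (x = ((3 + 2*(-1 - 5 + 18)²) - 81)/9 = ((3 + 2*12²) - 81)/9 = ((3 + 2*144) - 81)/9 = ((3 + 288) - 81)/9 = (291 - 81)/9 = (⅑)*210 = 70/3 ≈ 23.333)
x² = (70/3)² = 4900/9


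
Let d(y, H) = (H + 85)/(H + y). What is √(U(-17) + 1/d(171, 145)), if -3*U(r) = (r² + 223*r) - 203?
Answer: √16351045/115 ≈ 35.162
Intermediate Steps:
d(y, H) = (85 + H)/(H + y)
U(r) = 203/3 - 223*r/3 - r²/3 (U(r) = -((r² + 223*r) - 203)/3 = -(-203 + r² + 223*r)/3 = 203/3 - 223*r/3 - r²/3)
√(U(-17) + 1/d(171, 145)) = √((203/3 - 223/3*(-17) - ⅓*(-17)²) + 1/((85 + 145)/(145 + 171))) = √((203/3 + 3791/3 - ⅓*289) + 1/(230/316)) = √((203/3 + 3791/3 - 289/3) + 1/((1/316)*230)) = √(1235 + 1/(115/158)) = √(1235 + 158/115) = √(142183/115) = √16351045/115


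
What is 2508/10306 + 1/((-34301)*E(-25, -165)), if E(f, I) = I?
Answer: 7097225063/29164253745 ≈ 0.24335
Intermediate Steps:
2508/10306 + 1/((-34301)*E(-25, -165)) = 2508/10306 + 1/(-34301*(-165)) = 2508*(1/10306) - 1/34301*(-1/165) = 1254/5153 + 1/5659665 = 7097225063/29164253745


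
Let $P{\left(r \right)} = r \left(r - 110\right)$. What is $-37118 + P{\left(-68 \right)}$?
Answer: $-25014$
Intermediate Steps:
$P{\left(r \right)} = r \left(-110 + r\right)$
$-37118 + P{\left(-68 \right)} = -37118 - 68 \left(-110 - 68\right) = -37118 - -12104 = -37118 + 12104 = -25014$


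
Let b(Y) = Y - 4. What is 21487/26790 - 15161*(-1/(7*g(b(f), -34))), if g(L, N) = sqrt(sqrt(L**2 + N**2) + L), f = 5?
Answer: 21487/26790 + 15161/(7*sqrt(1 + sqrt(1157))) ≈ 366.82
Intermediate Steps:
b(Y) = -4 + Y
g(L, N) = sqrt(L + sqrt(L**2 + N**2))
21487/26790 - 15161*(-1/(7*g(b(f), -34))) = 21487/26790 - 15161*(-1/(7*sqrt((-4 + 5) + sqrt((-4 + 5)**2 + (-34)**2)))) = 21487*(1/26790) - 15161*(-1/(7*sqrt(1 + sqrt(1**2 + 1156)))) = 21487/26790 - 15161*(-1/(7*sqrt(1 + sqrt(1 + 1156)))) = 21487/26790 - 15161*(-1/(7*sqrt(1 + sqrt(1157)))) = 21487/26790 - (-15161)/(7*sqrt(1 + sqrt(1157))) = 21487/26790 + 15161/(7*sqrt(1 + sqrt(1157)))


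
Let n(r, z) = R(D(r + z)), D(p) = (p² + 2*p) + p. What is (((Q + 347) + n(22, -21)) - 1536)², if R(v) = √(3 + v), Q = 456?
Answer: (733 - √7)² ≈ 5.3342e+5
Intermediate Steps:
D(p) = p² + 3*p
n(r, z) = √(3 + (r + z)*(3 + r + z)) (n(r, z) = √(3 + (r + z)*(3 + (r + z))) = √(3 + (r + z)*(3 + r + z)))
(((Q + 347) + n(22, -21)) - 1536)² = (((456 + 347) + √(3 + (22 - 21)*(3 + 22 - 21))) - 1536)² = ((803 + √(3 + 1*4)) - 1536)² = ((803 + √(3 + 4)) - 1536)² = ((803 + √7) - 1536)² = (-733 + √7)²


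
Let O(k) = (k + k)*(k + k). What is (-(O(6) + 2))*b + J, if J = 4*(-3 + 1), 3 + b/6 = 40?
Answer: -32420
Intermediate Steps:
b = 222 (b = -18 + 6*40 = -18 + 240 = 222)
O(k) = 4*k**2 (O(k) = (2*k)*(2*k) = 4*k**2)
J = -8 (J = 4*(-2) = -8)
(-(O(6) + 2))*b + J = -(4*6**2 + 2)*222 - 8 = -(4*36 + 2)*222 - 8 = -(144 + 2)*222 - 8 = -1*146*222 - 8 = -146*222 - 8 = -32412 - 8 = -32420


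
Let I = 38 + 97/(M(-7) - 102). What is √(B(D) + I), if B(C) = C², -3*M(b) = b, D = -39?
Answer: 55*√46046/299 ≈ 39.472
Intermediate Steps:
M(b) = -b/3
I = 11071/299 (I = 38 + 97/(-⅓*(-7) - 102) = 38 + 97/(7/3 - 102) = 38 + 97/(-299/3) = 38 - 3/299*97 = 38 - 291/299 = 11071/299 ≈ 37.027)
√(B(D) + I) = √((-39)² + 11071/299) = √(1521 + 11071/299) = √(465850/299) = 55*√46046/299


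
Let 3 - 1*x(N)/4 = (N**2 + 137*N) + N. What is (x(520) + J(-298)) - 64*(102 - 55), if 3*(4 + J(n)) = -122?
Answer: -4115042/3 ≈ -1.3717e+6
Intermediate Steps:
J(n) = -134/3 (J(n) = -4 + (1/3)*(-122) = -4 - 122/3 = -134/3)
x(N) = 12 - 552*N - 4*N**2 (x(N) = 12 - 4*((N**2 + 137*N) + N) = 12 - 4*(N**2 + 138*N) = 12 + (-552*N - 4*N**2) = 12 - 552*N - 4*N**2)
(x(520) + J(-298)) - 64*(102 - 55) = ((12 - 552*520 - 4*520**2) - 134/3) - 64*(102 - 55) = ((12 - 287040 - 4*270400) - 134/3) - 64*47 = ((12 - 287040 - 1081600) - 134/3) - 3008 = (-1368628 - 134/3) - 3008 = -4106018/3 - 3008 = -4115042/3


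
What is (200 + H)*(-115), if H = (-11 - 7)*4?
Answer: -14720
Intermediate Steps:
H = -72 (H = -18*4 = -72)
(200 + H)*(-115) = (200 - 72)*(-115) = 128*(-115) = -14720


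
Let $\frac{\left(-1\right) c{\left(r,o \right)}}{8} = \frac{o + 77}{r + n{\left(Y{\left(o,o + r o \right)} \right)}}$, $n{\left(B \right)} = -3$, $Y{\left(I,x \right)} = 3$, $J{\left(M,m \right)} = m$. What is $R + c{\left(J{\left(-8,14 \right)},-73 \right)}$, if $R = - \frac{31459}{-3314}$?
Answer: $\frac{240001}{36454} \approx 6.5837$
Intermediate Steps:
$R = \frac{31459}{3314}$ ($R = \left(-31459\right) \left(- \frac{1}{3314}\right) = \frac{31459}{3314} \approx 9.4928$)
$c{\left(r,o \right)} = - \frac{8 \left(77 + o\right)}{-3 + r}$ ($c{\left(r,o \right)} = - 8 \frac{o + 77}{r - 3} = - 8 \frac{77 + o}{-3 + r} = - \frac{8 \left(77 + o\right)}{-3 + r}$)
$R + c{\left(J{\left(-8,14 \right)},-73 \right)} = \frac{31459}{3314} + \frac{8 \left(-77 - -73\right)}{-3 + 14} = \frac{31459}{3314} + \frac{8 \left(-77 + 73\right)}{11} = \frac{31459}{3314} + 8 \cdot \frac{1}{11} \left(-4\right) = \frac{31459}{3314} - \frac{32}{11} = \frac{240001}{36454}$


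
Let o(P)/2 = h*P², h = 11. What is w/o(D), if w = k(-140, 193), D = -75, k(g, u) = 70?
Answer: 7/12375 ≈ 0.00056566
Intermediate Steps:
o(P) = 22*P² (o(P) = 2*(11*P²) = 22*P²)
w = 70
w/o(D) = 70/((22*(-75)²)) = 70/((22*5625)) = 70/123750 = 70*(1/123750) = 7/12375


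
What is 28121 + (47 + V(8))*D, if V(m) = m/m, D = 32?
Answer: 29657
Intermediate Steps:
V(m) = 1
28121 + (47 + V(8))*D = 28121 + (47 + 1)*32 = 28121 + 48*32 = 28121 + 1536 = 29657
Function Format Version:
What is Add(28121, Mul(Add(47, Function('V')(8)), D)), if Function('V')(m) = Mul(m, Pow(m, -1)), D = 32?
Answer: 29657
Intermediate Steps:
Function('V')(m) = 1
Add(28121, Mul(Add(47, Function('V')(8)), D)) = Add(28121, Mul(Add(47, 1), 32)) = Add(28121, Mul(48, 32)) = Add(28121, 1536) = 29657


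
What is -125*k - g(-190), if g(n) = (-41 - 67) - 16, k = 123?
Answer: -15251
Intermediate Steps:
g(n) = -124 (g(n) = -108 - 16 = -124)
-125*k - g(-190) = -125*123 - 1*(-124) = -15375 + 124 = -15251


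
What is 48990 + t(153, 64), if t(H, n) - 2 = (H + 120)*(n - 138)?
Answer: 28790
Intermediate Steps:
t(H, n) = 2 + (-138 + n)*(120 + H) (t(H, n) = 2 + (H + 120)*(n - 138) = 2 + (120 + H)*(-138 + n) = 2 + (-138 + n)*(120 + H))
48990 + t(153, 64) = 48990 + (-16558 - 138*153 + 120*64 + 153*64) = 48990 + (-16558 - 21114 + 7680 + 9792) = 48990 - 20200 = 28790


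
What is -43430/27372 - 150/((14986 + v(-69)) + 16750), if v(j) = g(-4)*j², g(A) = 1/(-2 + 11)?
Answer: -15615275/9812862 ≈ -1.5913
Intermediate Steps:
g(A) = ⅑ (g(A) = 1/9 = ⅑)
v(j) = j²/9
-43430/27372 - 150/((14986 + v(-69)) + 16750) = -43430/27372 - 150/((14986 + (⅑)*(-69)²) + 16750) = -43430*1/27372 - 150/((14986 + (⅑)*4761) + 16750) = -21715/13686 - 150/((14986 + 529) + 16750) = -21715/13686 - 150/(15515 + 16750) = -21715/13686 - 150/32265 = -21715/13686 - 150*1/32265 = -21715/13686 - 10/2151 = -15615275/9812862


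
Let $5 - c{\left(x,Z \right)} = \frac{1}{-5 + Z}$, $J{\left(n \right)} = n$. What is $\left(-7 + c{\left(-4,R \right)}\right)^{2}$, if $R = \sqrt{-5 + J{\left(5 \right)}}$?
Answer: $\frac{81}{25} \approx 3.24$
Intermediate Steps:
$R = 0$ ($R = \sqrt{-5 + 5} = \sqrt{0} = 0$)
$c{\left(x,Z \right)} = 5 - \frac{1}{-5 + Z}$
$\left(-7 + c{\left(-4,R \right)}\right)^{2} = \left(-7 + \frac{-26 + 5 \cdot 0}{-5 + 0}\right)^{2} = \left(-7 + \frac{-26 + 0}{-5}\right)^{2} = \left(-7 - - \frac{26}{5}\right)^{2} = \left(-7 + \frac{26}{5}\right)^{2} = \left(- \frac{9}{5}\right)^{2} = \frac{81}{25}$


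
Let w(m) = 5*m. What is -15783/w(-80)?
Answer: 15783/400 ≈ 39.458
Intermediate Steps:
-15783/w(-80) = -15783/(5*(-80)) = -15783/(-400) = -15783*(-1/400) = 15783/400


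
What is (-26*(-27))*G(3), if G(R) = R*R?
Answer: 6318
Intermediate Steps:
G(R) = R²
(-26*(-27))*G(3) = -26*(-27)*3² = 702*9 = 6318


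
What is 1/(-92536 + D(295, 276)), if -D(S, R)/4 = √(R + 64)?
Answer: -11567/1070363232 + √85/1070363232 ≈ -1.0798e-5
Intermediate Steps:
D(S, R) = -4*√(64 + R) (D(S, R) = -4*√(R + 64) = -4*√(64 + R))
1/(-92536 + D(295, 276)) = 1/(-92536 - 4*√(64 + 276)) = 1/(-92536 - 8*√85)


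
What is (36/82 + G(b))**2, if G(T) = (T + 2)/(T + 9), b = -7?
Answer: 28561/6724 ≈ 4.2476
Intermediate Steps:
G(T) = (2 + T)/(9 + T)
(36/82 + G(b))**2 = (36/82 + (2 - 7)/(9 - 7))**2 = (36*(1/82) - 5/2)**2 = (18/41 + (1/2)*(-5))**2 = (18/41 - 5/2)**2 = (-169/82)**2 = 28561/6724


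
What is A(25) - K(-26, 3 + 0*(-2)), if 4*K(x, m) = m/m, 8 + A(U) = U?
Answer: 67/4 ≈ 16.750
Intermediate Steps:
A(U) = -8 + U
K(x, m) = 1/4 (K(x, m) = (m/m)/4 = (1/4)*1 = 1/4)
A(25) - K(-26, 3 + 0*(-2)) = (-8 + 25) - 1*1/4 = 17 - 1/4 = 67/4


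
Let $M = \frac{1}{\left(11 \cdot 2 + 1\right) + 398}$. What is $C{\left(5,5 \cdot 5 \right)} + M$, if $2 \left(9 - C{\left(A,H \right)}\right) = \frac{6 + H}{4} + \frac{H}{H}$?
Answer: $\frac{15585}{3368} \approx 4.6274$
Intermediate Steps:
$C{\left(A,H \right)} = \frac{31}{4} - \frac{H}{8}$ ($C{\left(A,H \right)} = 9 - \frac{\frac{6 + H}{4} + \frac{H}{H}}{2} = 9 - \frac{\left(6 + H\right) \frac{1}{4} + 1}{2} = 9 - \frac{\left(\frac{3}{2} + \frac{H}{4}\right) + 1}{2} = 9 - \frac{\frac{5}{2} + \frac{H}{4}}{2} = 9 - \left(\frac{5}{4} + \frac{H}{8}\right) = \frac{31}{4} - \frac{H}{8}$)
$M = \frac{1}{421}$ ($M = \frac{1}{\left(22 + 1\right) + 398} = \frac{1}{23 + 398} = \frac{1}{421} \approx 0.0023753$)
$C{\left(5,5 \cdot 5 \right)} + M = \left(\frac{31}{4} - \frac{5 \cdot 5}{8}\right) + \frac{1}{421} = \left(\frac{31}{4} - \frac{25}{8}\right) + \frac{1}{421} = \frac{37}{8} + \frac{1}{421} = \frac{15585}{3368}$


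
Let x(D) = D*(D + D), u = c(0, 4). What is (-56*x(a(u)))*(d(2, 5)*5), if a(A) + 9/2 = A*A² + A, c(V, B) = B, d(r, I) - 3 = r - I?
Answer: 0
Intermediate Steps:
d(r, I) = 3 + r - I (d(r, I) = 3 + (r - I) = 3 + r - I)
u = 4
a(A) = -9/2 + A + A³ (a(A) = -9/2 + (A*A² + A) = -9/2 + (A³ + A) = -9/2 + (A + A³) = -9/2 + A + A³)
x(D) = 2*D² (x(D) = D*(2*D) = 2*D²)
(-56*x(a(u)))*(d(2, 5)*5) = (-112*(-9/2 + 4 + 4³)²)*((3 + 2 - 1*5)*5) = (-112*(-9/2 + 4 + 64)²)*((3 + 2 - 5)*5) = (-112*(127/2)²)*(0*5) = -112*16129/4*0 = -56*16129/2*0 = -451612*0 = 0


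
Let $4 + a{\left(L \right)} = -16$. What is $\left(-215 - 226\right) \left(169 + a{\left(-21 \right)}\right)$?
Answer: $-65709$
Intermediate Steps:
$a{\left(L \right)} = -20$ ($a{\left(L \right)} = -4 - 16 = -20$)
$\left(-215 - 226\right) \left(169 + a{\left(-21 \right)}\right) = \left(-215 - 226\right) \left(169 - 20\right) = \left(-215 - 226\right) 149 = \left(-441\right) 149 = -65709$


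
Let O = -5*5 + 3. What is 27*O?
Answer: -594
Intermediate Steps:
O = -22 (O = -25 + 3 = -22)
27*O = 27*(-22) = -594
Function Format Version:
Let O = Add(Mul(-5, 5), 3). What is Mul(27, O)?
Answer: -594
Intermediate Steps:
O = -22 (O = Add(-25, 3) = -22)
Mul(27, O) = Mul(27, -22) = -594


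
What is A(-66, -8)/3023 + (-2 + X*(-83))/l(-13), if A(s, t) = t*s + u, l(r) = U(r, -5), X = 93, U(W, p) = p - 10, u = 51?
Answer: 23349268/45345 ≈ 514.92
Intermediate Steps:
U(W, p) = -10 + p
l(r) = -15 (l(r) = -10 - 5 = -15)
A(s, t) = 51 + s*t (A(s, t) = t*s + 51 = s*t + 51 = 51 + s*t)
A(-66, -8)/3023 + (-2 + X*(-83))/l(-13) = (51 - 66*(-8))/3023 + (-2 + 93*(-83))/(-15) = (51 + 528)*(1/3023) + (-2 - 7719)*(-1/15) = 579*(1/3023) - 7721*(-1/15) = 579/3023 + 7721/15 = 23349268/45345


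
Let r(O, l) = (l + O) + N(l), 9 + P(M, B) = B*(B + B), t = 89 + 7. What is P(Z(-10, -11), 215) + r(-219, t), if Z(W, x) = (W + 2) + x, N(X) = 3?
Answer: 92321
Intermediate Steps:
t = 96
Z(W, x) = 2 + W + x (Z(W, x) = (2 + W) + x = 2 + W + x)
P(M, B) = -9 + 2*B**2 (P(M, B) = -9 + B*(B + B) = -9 + B*(2*B) = -9 + 2*B**2)
r(O, l) = 3 + O + l (r(O, l) = (l + O) + 3 = (O + l) + 3 = 3 + O + l)
P(Z(-10, -11), 215) + r(-219, t) = (-9 + 2*215**2) + (3 - 219 + 96) = (-9 + 2*46225) - 120 = (-9 + 92450) - 120 = 92441 - 120 = 92321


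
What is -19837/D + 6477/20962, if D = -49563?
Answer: 736842745/1038939606 ≈ 0.70923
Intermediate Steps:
-19837/D + 6477/20962 = -19837/(-49563) + 6477/20962 = -19837*(-1/49563) + 6477*(1/20962) = 19837/49563 + 6477/20962 = 736842745/1038939606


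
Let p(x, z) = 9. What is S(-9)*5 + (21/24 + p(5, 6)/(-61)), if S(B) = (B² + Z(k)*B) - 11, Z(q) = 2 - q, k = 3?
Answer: 193115/488 ≈ 395.73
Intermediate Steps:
S(B) = -11 + B² - B (S(B) = (B² + (2 - 1*3)*B) - 11 = (B² + (2 - 3)*B) - 11 = (B² - B) - 11 = -11 + B² - B)
S(-9)*5 + (21/24 + p(5, 6)/(-61)) = (-11 + (-9)² - 1*(-9))*5 + (21/24 + 9/(-61)) = (-11 + 81 + 9)*5 + (21*(1/24) + 9*(-1/61)) = 79*5 + (7/8 - 9/61) = 395 + 355/488 = 193115/488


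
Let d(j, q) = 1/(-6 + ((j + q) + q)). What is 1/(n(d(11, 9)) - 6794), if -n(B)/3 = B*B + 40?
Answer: -529/3657509 ≈ -0.00014463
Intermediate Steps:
d(j, q) = 1/(-6 + j + 2*q) (d(j, q) = 1/(-6 + (j + 2*q)) = 1/(-6 + j + 2*q))
n(B) = -120 - 3*B**2 (n(B) = -3*(B*B + 40) = -3*(B**2 + 40) = -3*(40 + B**2) = -120 - 3*B**2)
1/(n(d(11, 9)) - 6794) = 1/((-120 - 3/(-6 + 11 + 2*9)**2) - 6794) = 1/((-120 - 3/(-6 + 11 + 18)**2) - 6794) = 1/((-120 - 3*(1/23)**2) - 6794) = 1/((-120 - 3*1/529) - 6794) = 1/((-120 - 3/529) - 6794) = 1/(-63483/529 - 6794) = 1/(-3657509/529) = -529/3657509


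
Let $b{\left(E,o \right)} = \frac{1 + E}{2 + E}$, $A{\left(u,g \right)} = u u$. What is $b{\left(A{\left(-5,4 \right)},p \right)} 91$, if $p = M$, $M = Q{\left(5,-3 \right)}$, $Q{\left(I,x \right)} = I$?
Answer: $\frac{2366}{27} \approx 87.63$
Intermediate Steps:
$A{\left(u,g \right)} = u^{2}$
$M = 5$
$p = 5$
$b{\left(E,o \right)} = \frac{1 + E}{2 + E}$
$b{\left(A{\left(-5,4 \right)},p \right)} 91 = \frac{1 + \left(-5\right)^{2}}{2 + \left(-5\right)^{2}} \cdot 91 = \frac{1 + 25}{2 + 25} \cdot 91 = \frac{1}{27} \cdot 26 \cdot 91 = \frac{26}{27} \cdot 91 = \frac{2366}{27}$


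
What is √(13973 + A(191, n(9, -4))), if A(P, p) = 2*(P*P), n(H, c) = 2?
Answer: √86935 ≈ 294.85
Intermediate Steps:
A(P, p) = 2*P²
√(13973 + A(191, n(9, -4))) = √(13973 + 2*191²) = √(13973 + 2*36481) = √(13973 + 72962) = √86935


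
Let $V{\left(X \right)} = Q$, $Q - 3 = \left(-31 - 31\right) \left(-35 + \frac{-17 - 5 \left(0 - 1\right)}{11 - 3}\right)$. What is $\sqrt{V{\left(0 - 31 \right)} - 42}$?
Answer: $4 \sqrt{139} \approx 47.159$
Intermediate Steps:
$Q = 2266$ ($Q = 3 + \left(-31 - 31\right) \left(-35 + \frac{-17 - 5 \left(0 - 1\right)}{11 - 3}\right) = 3 - 62 \left(-35 + \frac{-17 - -5}{8}\right) = 3 - 62 \left(-35 + \left(-17 + 5\right) \frac{1}{8}\right) = 3 - 62 \left(-35 - \frac{3}{2}\right) = 3 - -2263 = 3 + 2263 = 2266$)
$V{\left(X \right)} = 2266$
$\sqrt{V{\left(0 - 31 \right)} - 42} = \sqrt{2266 - 42} = \sqrt{2224} = 4 \sqrt{139}$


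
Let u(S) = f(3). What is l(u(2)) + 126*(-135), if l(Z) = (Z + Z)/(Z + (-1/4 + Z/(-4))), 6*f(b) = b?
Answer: -17002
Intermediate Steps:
f(b) = b/6
u(S) = ½ (u(S) = (⅙)*3 = ½)
l(Z) = 2*Z/(-¼ + 3*Z/4) (l(Z) = (2*Z)/(Z + (-1*¼ + Z*(-¼))) = (2*Z)/(Z + (-¼ - Z/4)) = (2*Z)/(-¼ + 3*Z/4) = 2*Z/(-¼ + 3*Z/4))
l(u(2)) + 126*(-135) = 8*(½)/(-1 + 3*(½)) + 126*(-135) = 8*(½)/(-1 + 3/2) - 17010 = 8*(½)/(½) - 17010 = 8*(½)*2 - 17010 = 8 - 17010 = -17002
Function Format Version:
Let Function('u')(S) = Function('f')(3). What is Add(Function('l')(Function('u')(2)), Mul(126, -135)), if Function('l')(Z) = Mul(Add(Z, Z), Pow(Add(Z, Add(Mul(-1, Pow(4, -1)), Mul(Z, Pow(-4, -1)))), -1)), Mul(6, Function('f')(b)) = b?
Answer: -17002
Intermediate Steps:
Function('f')(b) = Mul(Rational(1, 6), b)
Function('u')(S) = Rational(1, 2) (Function('u')(S) = Mul(Rational(1, 6), 3) = Rational(1, 2))
Function('l')(Z) = Mul(2, Z, Pow(Add(Rational(-1, 4), Mul(Rational(3, 4), Z)), -1)) (Function('l')(Z) = Mul(Mul(2, Z), Pow(Add(Z, Add(Mul(-1, Rational(1, 4)), Mul(Z, Rational(-1, 4)))), -1)) = Mul(Mul(2, Z), Pow(Add(Z, Add(Rational(-1, 4), Mul(Rational(-1, 4), Z))), -1)) = Mul(Mul(2, Z), Pow(Add(Rational(-1, 4), Mul(Rational(3, 4), Z)), -1)) = Mul(2, Z, Pow(Add(Rational(-1, 4), Mul(Rational(3, 4), Z)), -1)))
Add(Function('l')(Function('u')(2)), Mul(126, -135)) = Add(Mul(8, Rational(1, 2), Pow(Add(-1, Mul(3, Rational(1, 2))), -1)), Mul(126, -135)) = Add(Mul(8, Rational(1, 2), Pow(Add(-1, Rational(3, 2)), -1)), -17010) = Add(Mul(8, Rational(1, 2), Pow(Rational(1, 2), -1)), -17010) = Add(Mul(8, Rational(1, 2), 2), -17010) = Add(8, -17010) = -17002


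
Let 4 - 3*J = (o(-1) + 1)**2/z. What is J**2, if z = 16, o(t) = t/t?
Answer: 25/16 ≈ 1.5625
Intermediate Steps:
o(t) = 1
J = 5/4 (J = 4/3 - (1 + 1)**2/(3*16) = 4/3 - 2**2/(3*16) = 4/3 - 4/(3*16) = 4/3 - 1/3*1/4 = 4/3 - 1/12 = 5/4 ≈ 1.2500)
J**2 = (5/4)**2 = 25/16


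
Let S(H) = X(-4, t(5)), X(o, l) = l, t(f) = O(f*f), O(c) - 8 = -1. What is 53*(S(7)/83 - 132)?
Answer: -580297/83 ≈ -6991.5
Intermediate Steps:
O(c) = 7 (O(c) = 8 - 1 = 7)
t(f) = 7
S(H) = 7
53*(S(7)/83 - 132) = 53*(7/83 - 132) = 53*(-10949/83) = -580297/83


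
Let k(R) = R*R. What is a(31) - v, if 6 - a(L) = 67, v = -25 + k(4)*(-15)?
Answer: 204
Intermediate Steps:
k(R) = R²
v = -265 (v = -25 + 4²*(-15) = -25 + 16*(-15) = -25 - 240 = -265)
a(L) = -61 (a(L) = 6 - 1*67 = 6 - 67 = -61)
a(31) - v = -61 - 1*(-265) = -61 + 265 = 204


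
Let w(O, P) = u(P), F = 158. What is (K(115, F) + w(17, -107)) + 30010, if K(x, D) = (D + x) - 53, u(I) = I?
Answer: 30123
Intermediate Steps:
K(x, D) = -53 + D + x
w(O, P) = P
(K(115, F) + w(17, -107)) + 30010 = ((-53 + 158 + 115) - 107) + 30010 = (220 - 107) + 30010 = 113 + 30010 = 30123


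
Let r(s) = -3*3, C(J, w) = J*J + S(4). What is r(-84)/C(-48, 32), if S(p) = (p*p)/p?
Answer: -9/2308 ≈ -0.0038995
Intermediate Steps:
S(p) = p (S(p) = p²/p = p)
C(J, w) = 4 + J² (C(J, w) = J*J + 4 = J² + 4 = 4 + J²)
r(s) = -9
r(-84)/C(-48, 32) = -9/(4 + (-48)²) = -9/(4 + 2304) = -9/2308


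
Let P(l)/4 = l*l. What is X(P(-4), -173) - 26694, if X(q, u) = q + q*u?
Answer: -37702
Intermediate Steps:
P(l) = 4*l² (P(l) = 4*(l*l) = 4*l²)
X(P(-4), -173) - 26694 = (4*(-4)²)*(1 - 173) - 26694 = (4*16)*(-172) - 26694 = 64*(-172) - 26694 = -11008 - 26694 = -37702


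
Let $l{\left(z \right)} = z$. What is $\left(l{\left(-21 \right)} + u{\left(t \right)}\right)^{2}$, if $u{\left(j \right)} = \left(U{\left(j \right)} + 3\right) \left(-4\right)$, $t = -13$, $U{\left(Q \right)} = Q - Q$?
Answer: $1089$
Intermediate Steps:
$U{\left(Q \right)} = 0$
$u{\left(j \right)} = -12$ ($u{\left(j \right)} = \left(0 + 3\right) \left(-4\right) = 3 \left(-4\right) = -12$)
$\left(l{\left(-21 \right)} + u{\left(t \right)}\right)^{2} = \left(-21 - 12\right)^{2} = \left(-33\right)^{2} = 1089$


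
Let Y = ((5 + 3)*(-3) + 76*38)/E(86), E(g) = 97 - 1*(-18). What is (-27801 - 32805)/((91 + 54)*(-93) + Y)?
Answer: 6969690/1547911 ≈ 4.5026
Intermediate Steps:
E(g) = 115 (E(g) = 97 + 18 = 115)
Y = 2864/115 (Y = ((5 + 3)*(-3) + 76*38)/115 = (8*(-3) + 2888)*(1/115) = (-24 + 2888)*(1/115) = 2864*(1/115) = 2864/115 ≈ 24.904)
(-27801 - 32805)/((91 + 54)*(-93) + Y) = (-27801 - 32805)/((91 + 54)*(-93) + 2864/115) = -60606/(145*(-93) + 2864/115) = -60606/(-13485 + 2864/115) = -60606/(-1547911/115) = -60606*(-115/1547911) = 6969690/1547911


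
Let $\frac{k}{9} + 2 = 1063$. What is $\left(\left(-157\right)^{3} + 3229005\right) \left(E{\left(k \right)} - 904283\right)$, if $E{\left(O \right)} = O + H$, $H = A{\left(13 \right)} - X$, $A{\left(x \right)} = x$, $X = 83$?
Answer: $573469145952$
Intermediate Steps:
$k = 9549$ ($k = -18 + 9 \cdot 1063 = -18 + 9567 = 9549$)
$H = -70$ ($H = 13 - 83 = -70$)
$E{\left(O \right)} = -70 + O$ ($E{\left(O \right)} = O - 70 = -70 + O$)
$\left(\left(-157\right)^{3} + 3229005\right) \left(E{\left(k \right)} - 904283\right) = \left(\left(-157\right)^{3} + 3229005\right) \left(\left(-70 + 9549\right) - 904283\right) = \left(-3869893 + 3229005\right) \left(9479 - 904283\right) = \left(-640888\right) \left(-894804\right) = 573469145952$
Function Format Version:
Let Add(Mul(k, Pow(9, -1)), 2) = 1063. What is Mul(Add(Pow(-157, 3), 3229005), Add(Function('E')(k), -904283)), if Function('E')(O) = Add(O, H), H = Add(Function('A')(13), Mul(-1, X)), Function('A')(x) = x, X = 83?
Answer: 573469145952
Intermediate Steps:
k = 9549 (k = Add(-18, Mul(9, 1063)) = Add(-18, 9567) = 9549)
H = -70 (H = Add(13, Mul(-1, 83)) = Add(13, -83) = -70)
Function('E')(O) = Add(-70, O) (Function('E')(O) = Add(O, -70) = Add(-70, O))
Mul(Add(Pow(-157, 3), 3229005), Add(Function('E')(k), -904283)) = Mul(Add(Pow(-157, 3), 3229005), Add(Add(-70, 9549), -904283)) = Mul(Add(-3869893, 3229005), Add(9479, -904283)) = Mul(-640888, -894804) = 573469145952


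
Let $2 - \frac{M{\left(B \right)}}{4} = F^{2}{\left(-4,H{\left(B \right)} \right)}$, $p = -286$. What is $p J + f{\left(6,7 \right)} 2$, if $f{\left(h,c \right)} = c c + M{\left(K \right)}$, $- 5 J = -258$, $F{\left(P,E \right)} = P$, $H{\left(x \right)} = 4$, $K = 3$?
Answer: $- \frac{73858}{5} \approx -14772.0$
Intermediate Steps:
$M{\left(B \right)} = -56$ ($M{\left(B \right)} = 8 - 4 \left(-4\right)^{2} = 8 - 64 = -56$)
$J = \frac{258}{5}$ ($J = \left(- \frac{1}{5}\right) \left(-258\right) = \frac{258}{5} \approx 51.6$)
$f{\left(h,c \right)} = -56 + c^{2}$ ($f{\left(h,c \right)} = c c - 56 = c^{2} - 56 = -56 + c^{2}$)
$p J + f{\left(6,7 \right)} 2 = \left(-286\right) \frac{258}{5} + \left(-56 + 7^{2}\right) 2 = - \frac{73788}{5} + \left(-56 + 49\right) 2 = - \frac{73788}{5} - 14 = - \frac{73858}{5}$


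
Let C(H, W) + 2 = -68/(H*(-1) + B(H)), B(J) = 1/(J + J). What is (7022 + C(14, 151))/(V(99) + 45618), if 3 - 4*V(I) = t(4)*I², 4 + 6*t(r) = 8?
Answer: 646288/4046643 ≈ 0.15971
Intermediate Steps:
B(J) = 1/(2*J)
t(r) = ⅔ (t(r) = -⅔ + (⅙)*8 = -⅔ + 4/3 = ⅔)
C(H, W) = -2 - 68/(1/(2*H) - H) (C(H, W) = -2 - 68/(H*(-1) + 1/(2*H)) = -2 - 68/(-H + 1/(2*H)) = -2 - 68/(1/(2*H) - H))
V(I) = ¾ - I²/6
(7022 + C(14, 151))/(V(99) + 45618) = (7022 + 2*(1 + 2*14*(34 - 1*14))/(-1 + 2*14²))/((¾ - ⅙*99²) + 45618) = (7022 + 2*(1 + 2*14*(34 - 14))/(-1 + 2*196))/((¾ - ⅙*9801) + 45618) = (7022 + 2*(1 + 2*14*20)/(-1 + 392))/((¾ - 3267/2) + 45618) = (7022 + 2*(1 + 560)/391)/(-6531/4 + 45618) = (7022 + 2*(1/391)*561)/(175941/4) = (7022 + 66/23)*(4/175941) = (161572/23)*(4/175941) = 646288/4046643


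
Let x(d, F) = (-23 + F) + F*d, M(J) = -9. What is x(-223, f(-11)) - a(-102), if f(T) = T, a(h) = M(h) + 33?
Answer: 2395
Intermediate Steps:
a(h) = 24 (a(h) = -9 + 33 = 24)
x(d, F) = -23 + F + F*d
x(-223, f(-11)) - a(-102) = (-23 - 11 - 11*(-223)) - 1*24 = (-23 - 11 + 2453) - 24 = 2419 - 24 = 2395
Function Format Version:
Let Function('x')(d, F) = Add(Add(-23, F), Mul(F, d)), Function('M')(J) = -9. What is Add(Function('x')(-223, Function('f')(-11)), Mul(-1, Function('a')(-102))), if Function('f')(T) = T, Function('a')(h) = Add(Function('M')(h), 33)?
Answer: 2395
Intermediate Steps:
Function('a')(h) = 24 (Function('a')(h) = Add(-9, 33) = 24)
Function('x')(d, F) = Add(-23, F, Mul(F, d))
Add(Function('x')(-223, Function('f')(-11)), Mul(-1, Function('a')(-102))) = Add(Add(-23, -11, Mul(-11, -223)), Mul(-1, 24)) = Add(Add(-23, -11, 2453), -24) = Add(2419, -24) = 2395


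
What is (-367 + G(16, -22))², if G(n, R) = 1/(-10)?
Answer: 13476241/100 ≈ 1.3476e+5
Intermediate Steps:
G(n, R) = -⅒
(-367 + G(16, -22))² = (-367 - ⅒)² = (-3671/10)² = 13476241/100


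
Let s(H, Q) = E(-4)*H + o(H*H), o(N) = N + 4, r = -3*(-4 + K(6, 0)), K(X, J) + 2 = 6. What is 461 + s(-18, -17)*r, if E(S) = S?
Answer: 461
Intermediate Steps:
K(X, J) = 4 (K(X, J) = -2 + 6 = 4)
r = 0 (r = -3*(-4 + 4) = -3*0 = 0)
o(N) = 4 + N
s(H, Q) = 4 + H² - 4*H (s(H, Q) = -4*H + (4 + H*H) = -4*H + (4 + H²) = 4 + H² - 4*H)
461 + s(-18, -17)*r = 461 + (4 + (-18)² - 4*(-18))*0 = 461 + (4 + 324 + 72)*0 = 461 + 400*0 = 461 + 0 = 461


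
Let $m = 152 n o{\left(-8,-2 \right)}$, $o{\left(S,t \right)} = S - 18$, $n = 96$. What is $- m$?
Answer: $379392$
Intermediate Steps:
$o{\left(S,t \right)} = -18 + S$ ($o{\left(S,t \right)} = S - 18 = -18 + S$)
$m = -379392$ ($m = 152 \cdot 96 \left(-18 - 8\right) = 14592 \left(-26\right) = -379392$)
$- m = \left(-1\right) \left(-379392\right) = 379392$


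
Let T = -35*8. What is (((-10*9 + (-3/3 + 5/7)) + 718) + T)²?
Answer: 5924356/49 ≈ 1.2091e+5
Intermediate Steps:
T = -280
(((-10*9 + (-3/3 + 5/7)) + 718) + T)² = (((-10*9 + (-3/3 + 5/7)) + 718) - 280)² = (((-90 + (-3*⅓ + 5*(⅐))) + 718) - 280)² = (((-90 + (-1 + 5/7)) + 718) - 280)² = (((-90 - 2/7) + 718) - 280)² = ((-632/7 + 718) - 280)² = (4394/7 - 280)² = (2434/7)² = 5924356/49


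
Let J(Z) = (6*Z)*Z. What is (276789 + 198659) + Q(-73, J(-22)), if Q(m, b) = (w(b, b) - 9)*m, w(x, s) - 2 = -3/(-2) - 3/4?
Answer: 1903617/4 ≈ 4.7590e+5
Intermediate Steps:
J(Z) = 6*Z²
w(x, s) = 11/4 (w(x, s) = 2 + (-3/(-2) - 3/4) = 2 + (-3*(-½) - 3*¼) = 2 + (3/2 - ¾) = 2 + ¾ = 11/4)
Q(m, b) = -25*m/4 (Q(m, b) = (11/4 - 9)*m = -25*m/4)
(276789 + 198659) + Q(-73, J(-22)) = (276789 + 198659) - 25/4*(-73) = 475448 + 1825/4 = 1903617/4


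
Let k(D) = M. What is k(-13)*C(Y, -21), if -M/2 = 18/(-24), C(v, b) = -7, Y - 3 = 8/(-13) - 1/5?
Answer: -21/2 ≈ -10.500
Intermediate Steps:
Y = 142/65 (Y = 3 + (8/(-13) - 1/5) = 3 + (8*(-1/13) - 1*⅕) = 3 + (-8/13 - ⅕) = 3 - 53/65 = 142/65 ≈ 2.1846)
M = 3/2 (M = -36/(-24) = -36*(-1)/24 = -2*(-¾) = 3/2 ≈ 1.5000)
k(D) = 3/2
k(-13)*C(Y, -21) = (3/2)*(-7) = -21/2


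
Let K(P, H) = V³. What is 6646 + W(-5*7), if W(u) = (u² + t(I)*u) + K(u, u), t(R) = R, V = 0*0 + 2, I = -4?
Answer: 8019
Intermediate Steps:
V = 2 (V = 0 + 2 = 2)
K(P, H) = 8 (K(P, H) = 2³ = 8)
W(u) = 8 + u² - 4*u (W(u) = (u² - 4*u) + 8 = 8 + u² - 4*u)
6646 + W(-5*7) = 6646 + (8 + (-5*7)² - (-20)*7) = 6646 + (8 + (-35)² - 4*(-35)) = 6646 + (8 + 1225 + 140) = 6646 + 1373 = 8019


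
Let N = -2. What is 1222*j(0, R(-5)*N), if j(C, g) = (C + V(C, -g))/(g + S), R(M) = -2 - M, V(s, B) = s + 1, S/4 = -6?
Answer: -611/15 ≈ -40.733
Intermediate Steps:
S = -24 (S = 4*(-6) = -24)
V(s, B) = 1 + s
j(C, g) = (1 + 2*C)/(-24 + g) (j(C, g) = (C + (1 + C))/(g - 24) = (1 + 2*C)/(-24 + g))
1222*j(0, R(-5)*N) = 1222*((1 + 2*0)/(-24 + (-2 - 1*(-5))*(-2))) = 1222*((1 + 0)/(-24 + (-2 + 5)*(-2))) = 1222*(1/(-24 + 3*(-2))) = 1222*(1/(-24 - 6)) = 1222*(1/(-30)) = 1222*(-1/30*1) = 1222*(-1/30) = -611/15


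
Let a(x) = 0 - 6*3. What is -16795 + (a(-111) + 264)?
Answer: -16549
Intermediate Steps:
a(x) = -18 (a(x) = 0 - 18 = -18)
-16795 + (a(-111) + 264) = -16795 + (-18 + 264) = -16795 + 246 = -16549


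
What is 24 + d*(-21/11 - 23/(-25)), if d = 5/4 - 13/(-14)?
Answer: 42052/1925 ≈ 21.845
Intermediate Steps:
d = 61/28 (d = 5*(¼) - 13*(-1/14) = 5/4 + 13/14 = 61/28 ≈ 2.1786)
24 + d*(-21/11 - 23/(-25)) = 24 + 61*(-21/11 - 23/(-25))/28 = 24 + 61*(-21*1/11 - 23*(-1/25))/28 = 24 + 61*(-21/11 + 23/25)/28 = 24 + (61/28)*(-272/275) = 24 - 4148/1925 = 42052/1925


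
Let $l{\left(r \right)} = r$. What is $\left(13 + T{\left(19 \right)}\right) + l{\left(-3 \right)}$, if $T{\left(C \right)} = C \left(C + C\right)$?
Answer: $732$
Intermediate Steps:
$T{\left(C \right)} = 2 C^{2}$ ($T{\left(C \right)} = C 2 C = 2 C^{2}$)
$\left(13 + T{\left(19 \right)}\right) + l{\left(-3 \right)} = \left(13 + 2 \cdot 19^{2}\right) - 3 = \left(13 + 2 \cdot 361\right) - 3 = \left(13 + 722\right) - 3 = 735 - 3 = 732$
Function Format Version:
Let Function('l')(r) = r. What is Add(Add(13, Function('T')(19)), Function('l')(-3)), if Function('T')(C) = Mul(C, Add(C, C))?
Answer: 732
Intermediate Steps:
Function('T')(C) = Mul(2, Pow(C, 2)) (Function('T')(C) = Mul(C, Mul(2, C)) = Mul(2, Pow(C, 2)))
Add(Add(13, Function('T')(19)), Function('l')(-3)) = Add(Add(13, Mul(2, Pow(19, 2))), -3) = Add(Add(13, Mul(2, 361)), -3) = Add(Add(13, 722), -3) = Add(735, -3) = 732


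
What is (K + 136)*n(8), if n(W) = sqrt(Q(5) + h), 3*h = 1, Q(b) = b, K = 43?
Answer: 716*sqrt(3)/3 ≈ 413.38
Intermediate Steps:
h = 1/3 (h = (1/3)*1 = 1/3 ≈ 0.33333)
n(W) = 4*sqrt(3)/3 (n(W) = sqrt(5 + 1/3) = sqrt(16/3) = 4*sqrt(3)/3)
(K + 136)*n(8) = (43 + 136)*(4*sqrt(3)/3) = 179*(4*sqrt(3)/3) = 716*sqrt(3)/3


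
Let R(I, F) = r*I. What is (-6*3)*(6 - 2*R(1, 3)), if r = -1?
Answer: -144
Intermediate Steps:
R(I, F) = -I
(-6*3)*(6 - 2*R(1, 3)) = (-6*3)*(6 - (-2)) = -18*(6 - 2*(-1)) = -18*(6 + 2) = -18*8 = -144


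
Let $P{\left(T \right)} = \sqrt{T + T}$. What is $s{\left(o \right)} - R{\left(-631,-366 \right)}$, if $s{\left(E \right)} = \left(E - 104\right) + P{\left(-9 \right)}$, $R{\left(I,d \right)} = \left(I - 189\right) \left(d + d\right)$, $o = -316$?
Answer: $-600660 + 3 i \sqrt{2} \approx -6.0066 \cdot 10^{5} + 4.2426 i$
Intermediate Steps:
$P{\left(T \right)} = \sqrt{2} \sqrt{T}$ ($P{\left(T \right)} = \sqrt{2 T} = \sqrt{2} \sqrt{T}$)
$R{\left(I,d \right)} = 2 d \left(-189 + I\right)$ ($R{\left(I,d \right)} = \left(-189 + I\right) 2 d = 2 d \left(-189 + I\right)$)
$s{\left(E \right)} = -104 + E + 3 i \sqrt{2}$ ($s{\left(E \right)} = \left(E - 104\right) + \sqrt{2} \sqrt{-9} = \left(-104 + E\right) + \sqrt{2} \cdot 3 i = \left(-104 + E\right) + 3 i \sqrt{2} = -104 + E + 3 i \sqrt{2}$)
$s{\left(o \right)} - R{\left(-631,-366 \right)} = \left(-104 - 316 + 3 i \sqrt{2}\right) - 2 \left(-366\right) \left(-189 - 631\right) = \left(-420 + 3 i \sqrt{2}\right) - 2 \left(-366\right) \left(-820\right) = \left(-420 + 3 i \sqrt{2}\right) - 600240 = -600660 + 3 i \sqrt{2}$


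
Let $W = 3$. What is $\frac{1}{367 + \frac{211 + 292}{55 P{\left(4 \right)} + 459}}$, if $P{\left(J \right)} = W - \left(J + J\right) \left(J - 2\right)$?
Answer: $\frac{256}{93449} \approx 0.0027395$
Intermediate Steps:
$P{\left(J \right)} = 3 - 2 J \left(-2 + J\right)$ ($P{\left(J \right)} = 3 - \left(J + J\right) \left(J - 2\right) = 3 - 2 J \left(-2 + J\right)$)
$\frac{1}{367 + \frac{211 + 292}{55 P{\left(4 \right)} + 459}} = \frac{1}{367 + \frac{211 + 292}{55 \left(3 - 2 \cdot 4^{2} + 4 \cdot 4\right) + 459}} = \frac{1}{367 + \frac{503}{55 \left(3 - 32 + 16\right) + 459}} = \frac{1}{367 + \frac{503}{55 \left(-13\right) + 459}} = \frac{1}{367 + \frac{503}{-715 + 459}} = \frac{1}{367 + \frac{503}{-256}} = \frac{1}{367 + 503 \left(- \frac{1}{256}\right)} = \frac{1}{367 - \frac{503}{256}} = \frac{1}{\frac{93449}{256}} = \frac{256}{93449}$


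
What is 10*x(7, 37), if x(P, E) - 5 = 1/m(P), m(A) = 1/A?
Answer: 120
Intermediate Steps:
x(P, E) = 5 + P (x(P, E) = 5 + 1/(1/P) = 5 + P)
10*x(7, 37) = 10*(5 + 7) = 10*12 = 120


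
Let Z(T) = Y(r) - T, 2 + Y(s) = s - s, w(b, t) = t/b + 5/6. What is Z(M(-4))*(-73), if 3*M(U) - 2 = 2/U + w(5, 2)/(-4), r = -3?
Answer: 62999/360 ≈ 175.00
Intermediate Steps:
w(b, t) = ⅚ + t/b (w(b, t) = t/b + 5*(⅙) = t/b + ⅚ = ⅚ + t/b)
Y(s) = -2 (Y(s) = -2 + (s - s) = -2 + 0 = -2)
M(U) = 203/360 + 2/(3*U) (M(U) = ⅔ + (2/U + (⅚ + 2/5)/(-4))/3 = ⅔ + (2/U + (⅚ + 2*(⅕))*(-¼))/3 = ⅔ + (2/U + (⅚ + ⅖)*(-¼))/3 = ⅔ + (2/U + (37/30)*(-¼))/3 = ⅔ + (2/U - 37/120)/3 = ⅔ + (-37/120 + 2/U)/3 = ⅔ + (-37/360 + 2/(3*U)) = 203/360 + 2/(3*U))
Z(T) = -2 - T
Z(M(-4))*(-73) = (-2 - (240 + 203*(-4))/(360*(-4)))*(-73) = (-2 - (-1)*(240 - 812)/(360*4))*(-73) = (-2 - (-1)*(-572)/(360*4))*(-73) = (-2 - 1*143/360)*(-73) = (-2 - 143/360)*(-73) = -863/360*(-73) = 62999/360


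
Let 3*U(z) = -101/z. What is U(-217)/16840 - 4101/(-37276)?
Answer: 11240592929/102162705960 ≈ 0.11003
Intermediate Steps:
U(z) = -101/(3*z) (U(z) = (-101/z)/3 = -101/(3*z))
U(-217)/16840 - 4101/(-37276) = -101/3/(-217)/16840 - 4101/(-37276) = -101/3*(-1/217)*(1/16840) - 4101*(-1/37276) = (101/651)*(1/16840) + 4101/37276 = 101/10962840 + 4101/37276 = 11240592929/102162705960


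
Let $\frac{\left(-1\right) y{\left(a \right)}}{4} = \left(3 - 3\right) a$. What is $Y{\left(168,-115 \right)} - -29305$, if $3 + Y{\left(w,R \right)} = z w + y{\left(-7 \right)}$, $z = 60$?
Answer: $39382$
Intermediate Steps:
$y{\left(a \right)} = 0$ ($y{\left(a \right)} = - 4 \left(3 - 3\right) a = - 4 \cdot 0 a = \left(-4\right) 0 = 0$)
$Y{\left(w,R \right)} = -3 + 60 w$ ($Y{\left(w,R \right)} = -3 + \left(60 w + 0\right) = -3 + 60 w$)
$Y{\left(168,-115 \right)} - -29305 = \left(-3 + 60 \cdot 168\right) - -29305 = \left(-3 + 10080\right) + 29305 = 10077 + 29305 = 39382$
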